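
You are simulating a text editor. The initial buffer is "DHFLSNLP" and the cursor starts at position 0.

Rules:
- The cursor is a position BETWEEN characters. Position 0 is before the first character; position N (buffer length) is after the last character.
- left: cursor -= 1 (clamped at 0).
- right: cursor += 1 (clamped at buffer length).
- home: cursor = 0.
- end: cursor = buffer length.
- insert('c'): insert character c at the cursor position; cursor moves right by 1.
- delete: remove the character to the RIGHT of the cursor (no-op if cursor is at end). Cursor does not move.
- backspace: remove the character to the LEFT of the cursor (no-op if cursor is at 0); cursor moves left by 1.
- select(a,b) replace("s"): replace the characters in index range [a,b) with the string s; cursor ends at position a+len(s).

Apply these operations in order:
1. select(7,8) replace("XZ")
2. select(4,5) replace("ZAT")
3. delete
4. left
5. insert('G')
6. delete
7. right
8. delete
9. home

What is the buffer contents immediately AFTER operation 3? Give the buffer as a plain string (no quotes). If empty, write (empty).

After op 1 (select(7,8) replace("XZ")): buf='DHFLSNLXZ' cursor=9
After op 2 (select(4,5) replace("ZAT")): buf='DHFLZATNLXZ' cursor=7
After op 3 (delete): buf='DHFLZATLXZ' cursor=7

Answer: DHFLZATLXZ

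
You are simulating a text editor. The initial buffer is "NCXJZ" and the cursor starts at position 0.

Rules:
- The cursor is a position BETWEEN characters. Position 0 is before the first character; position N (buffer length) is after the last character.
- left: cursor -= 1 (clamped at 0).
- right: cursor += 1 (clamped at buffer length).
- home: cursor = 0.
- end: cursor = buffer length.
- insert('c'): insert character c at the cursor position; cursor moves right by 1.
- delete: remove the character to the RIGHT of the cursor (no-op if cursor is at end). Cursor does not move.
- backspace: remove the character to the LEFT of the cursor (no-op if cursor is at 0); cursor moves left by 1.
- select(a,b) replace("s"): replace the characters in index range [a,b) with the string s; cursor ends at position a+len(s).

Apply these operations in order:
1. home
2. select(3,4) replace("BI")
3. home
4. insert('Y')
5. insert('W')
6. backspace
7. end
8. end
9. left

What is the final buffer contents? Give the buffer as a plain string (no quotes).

Answer: YNCXBIZ

Derivation:
After op 1 (home): buf='NCXJZ' cursor=0
After op 2 (select(3,4) replace("BI")): buf='NCXBIZ' cursor=5
After op 3 (home): buf='NCXBIZ' cursor=0
After op 4 (insert('Y')): buf='YNCXBIZ' cursor=1
After op 5 (insert('W')): buf='YWNCXBIZ' cursor=2
After op 6 (backspace): buf='YNCXBIZ' cursor=1
After op 7 (end): buf='YNCXBIZ' cursor=7
After op 8 (end): buf='YNCXBIZ' cursor=7
After op 9 (left): buf='YNCXBIZ' cursor=6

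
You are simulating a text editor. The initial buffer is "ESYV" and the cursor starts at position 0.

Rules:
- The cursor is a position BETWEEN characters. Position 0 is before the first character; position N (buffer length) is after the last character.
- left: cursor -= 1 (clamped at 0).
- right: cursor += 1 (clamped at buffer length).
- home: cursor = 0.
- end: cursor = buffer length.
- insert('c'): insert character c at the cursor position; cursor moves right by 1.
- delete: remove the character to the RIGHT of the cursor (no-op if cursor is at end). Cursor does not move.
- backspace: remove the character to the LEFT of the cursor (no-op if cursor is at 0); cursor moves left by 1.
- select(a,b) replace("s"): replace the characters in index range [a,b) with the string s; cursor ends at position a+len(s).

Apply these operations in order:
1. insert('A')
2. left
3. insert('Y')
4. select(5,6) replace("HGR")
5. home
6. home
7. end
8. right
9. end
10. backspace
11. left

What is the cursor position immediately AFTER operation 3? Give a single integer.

After op 1 (insert('A')): buf='AESYV' cursor=1
After op 2 (left): buf='AESYV' cursor=0
After op 3 (insert('Y')): buf='YAESYV' cursor=1

Answer: 1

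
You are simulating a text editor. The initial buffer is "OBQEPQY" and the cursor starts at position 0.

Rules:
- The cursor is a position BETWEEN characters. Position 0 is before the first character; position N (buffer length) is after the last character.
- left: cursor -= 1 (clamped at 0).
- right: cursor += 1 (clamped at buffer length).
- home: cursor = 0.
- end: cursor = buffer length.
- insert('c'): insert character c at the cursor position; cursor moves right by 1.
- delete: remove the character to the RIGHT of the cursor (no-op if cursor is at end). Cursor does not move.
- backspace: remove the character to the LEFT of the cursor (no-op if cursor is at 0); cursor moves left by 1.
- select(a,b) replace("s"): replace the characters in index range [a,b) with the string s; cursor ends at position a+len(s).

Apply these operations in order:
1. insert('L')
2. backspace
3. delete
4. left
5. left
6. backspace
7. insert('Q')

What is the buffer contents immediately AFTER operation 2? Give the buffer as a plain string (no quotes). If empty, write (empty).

Answer: OBQEPQY

Derivation:
After op 1 (insert('L')): buf='LOBQEPQY' cursor=1
After op 2 (backspace): buf='OBQEPQY' cursor=0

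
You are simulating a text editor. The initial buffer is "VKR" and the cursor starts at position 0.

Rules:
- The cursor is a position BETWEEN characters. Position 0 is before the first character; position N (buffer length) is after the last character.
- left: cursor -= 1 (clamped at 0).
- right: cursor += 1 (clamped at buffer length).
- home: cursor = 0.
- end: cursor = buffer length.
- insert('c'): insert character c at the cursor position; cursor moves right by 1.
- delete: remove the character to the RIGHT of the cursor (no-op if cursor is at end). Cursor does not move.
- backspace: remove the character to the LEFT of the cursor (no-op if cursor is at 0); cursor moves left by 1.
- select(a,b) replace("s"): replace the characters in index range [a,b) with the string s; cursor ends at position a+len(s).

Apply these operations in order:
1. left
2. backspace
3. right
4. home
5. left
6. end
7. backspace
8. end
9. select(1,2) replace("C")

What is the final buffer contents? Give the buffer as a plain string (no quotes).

After op 1 (left): buf='VKR' cursor=0
After op 2 (backspace): buf='VKR' cursor=0
After op 3 (right): buf='VKR' cursor=1
After op 4 (home): buf='VKR' cursor=0
After op 5 (left): buf='VKR' cursor=0
After op 6 (end): buf='VKR' cursor=3
After op 7 (backspace): buf='VK' cursor=2
After op 8 (end): buf='VK' cursor=2
After op 9 (select(1,2) replace("C")): buf='VC' cursor=2

Answer: VC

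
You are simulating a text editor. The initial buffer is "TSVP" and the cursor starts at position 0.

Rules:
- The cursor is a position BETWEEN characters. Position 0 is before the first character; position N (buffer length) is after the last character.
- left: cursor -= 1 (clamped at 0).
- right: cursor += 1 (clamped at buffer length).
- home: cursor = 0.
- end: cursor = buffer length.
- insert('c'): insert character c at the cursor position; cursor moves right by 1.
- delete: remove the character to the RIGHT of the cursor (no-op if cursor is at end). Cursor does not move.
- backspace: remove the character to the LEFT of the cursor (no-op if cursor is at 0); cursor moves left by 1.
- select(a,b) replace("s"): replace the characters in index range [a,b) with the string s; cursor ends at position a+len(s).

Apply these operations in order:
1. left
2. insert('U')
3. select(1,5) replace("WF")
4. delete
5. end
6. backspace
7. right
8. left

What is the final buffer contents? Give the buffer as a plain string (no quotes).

Answer: UW

Derivation:
After op 1 (left): buf='TSVP' cursor=0
After op 2 (insert('U')): buf='UTSVP' cursor=1
After op 3 (select(1,5) replace("WF")): buf='UWF' cursor=3
After op 4 (delete): buf='UWF' cursor=3
After op 5 (end): buf='UWF' cursor=3
After op 6 (backspace): buf='UW' cursor=2
After op 7 (right): buf='UW' cursor=2
After op 8 (left): buf='UW' cursor=1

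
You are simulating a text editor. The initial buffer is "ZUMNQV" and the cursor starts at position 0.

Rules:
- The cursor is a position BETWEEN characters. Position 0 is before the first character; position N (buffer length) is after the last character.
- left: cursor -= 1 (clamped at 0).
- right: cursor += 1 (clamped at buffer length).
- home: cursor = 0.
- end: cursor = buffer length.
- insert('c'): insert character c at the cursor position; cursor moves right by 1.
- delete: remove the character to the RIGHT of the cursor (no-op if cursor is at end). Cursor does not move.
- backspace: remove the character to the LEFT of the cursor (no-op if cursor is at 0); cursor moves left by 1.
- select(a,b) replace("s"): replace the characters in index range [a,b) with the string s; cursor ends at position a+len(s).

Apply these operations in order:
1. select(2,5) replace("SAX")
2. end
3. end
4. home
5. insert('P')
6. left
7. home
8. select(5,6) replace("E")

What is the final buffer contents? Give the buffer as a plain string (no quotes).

Answer: PZUSAEV

Derivation:
After op 1 (select(2,5) replace("SAX")): buf='ZUSAXV' cursor=5
After op 2 (end): buf='ZUSAXV' cursor=6
After op 3 (end): buf='ZUSAXV' cursor=6
After op 4 (home): buf='ZUSAXV' cursor=0
After op 5 (insert('P')): buf='PZUSAXV' cursor=1
After op 6 (left): buf='PZUSAXV' cursor=0
After op 7 (home): buf='PZUSAXV' cursor=0
After op 8 (select(5,6) replace("E")): buf='PZUSAEV' cursor=6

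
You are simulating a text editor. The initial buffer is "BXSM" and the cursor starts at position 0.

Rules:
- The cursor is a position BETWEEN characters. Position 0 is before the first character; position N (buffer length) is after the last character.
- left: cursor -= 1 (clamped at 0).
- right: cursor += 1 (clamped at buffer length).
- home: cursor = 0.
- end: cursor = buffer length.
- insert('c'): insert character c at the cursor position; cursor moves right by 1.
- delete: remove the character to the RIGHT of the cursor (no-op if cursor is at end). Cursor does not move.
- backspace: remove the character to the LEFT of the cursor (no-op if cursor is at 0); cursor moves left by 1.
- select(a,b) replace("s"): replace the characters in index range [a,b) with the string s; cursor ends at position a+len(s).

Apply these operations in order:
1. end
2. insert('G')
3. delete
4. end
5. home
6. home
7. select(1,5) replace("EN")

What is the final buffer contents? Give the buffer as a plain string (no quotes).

After op 1 (end): buf='BXSM' cursor=4
After op 2 (insert('G')): buf='BXSMG' cursor=5
After op 3 (delete): buf='BXSMG' cursor=5
After op 4 (end): buf='BXSMG' cursor=5
After op 5 (home): buf='BXSMG' cursor=0
After op 6 (home): buf='BXSMG' cursor=0
After op 7 (select(1,5) replace("EN")): buf='BEN' cursor=3

Answer: BEN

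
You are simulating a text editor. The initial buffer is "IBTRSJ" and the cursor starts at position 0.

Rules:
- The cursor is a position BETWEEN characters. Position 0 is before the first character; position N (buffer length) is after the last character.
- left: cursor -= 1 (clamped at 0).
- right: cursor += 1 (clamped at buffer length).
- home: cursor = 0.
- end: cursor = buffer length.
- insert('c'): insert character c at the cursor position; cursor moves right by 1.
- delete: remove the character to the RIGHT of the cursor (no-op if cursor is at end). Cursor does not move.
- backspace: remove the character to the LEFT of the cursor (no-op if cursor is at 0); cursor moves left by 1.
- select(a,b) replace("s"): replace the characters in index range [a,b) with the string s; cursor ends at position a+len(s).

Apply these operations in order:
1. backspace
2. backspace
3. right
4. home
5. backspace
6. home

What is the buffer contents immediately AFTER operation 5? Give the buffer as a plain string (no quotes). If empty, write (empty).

Answer: IBTRSJ

Derivation:
After op 1 (backspace): buf='IBTRSJ' cursor=0
After op 2 (backspace): buf='IBTRSJ' cursor=0
After op 3 (right): buf='IBTRSJ' cursor=1
After op 4 (home): buf='IBTRSJ' cursor=0
After op 5 (backspace): buf='IBTRSJ' cursor=0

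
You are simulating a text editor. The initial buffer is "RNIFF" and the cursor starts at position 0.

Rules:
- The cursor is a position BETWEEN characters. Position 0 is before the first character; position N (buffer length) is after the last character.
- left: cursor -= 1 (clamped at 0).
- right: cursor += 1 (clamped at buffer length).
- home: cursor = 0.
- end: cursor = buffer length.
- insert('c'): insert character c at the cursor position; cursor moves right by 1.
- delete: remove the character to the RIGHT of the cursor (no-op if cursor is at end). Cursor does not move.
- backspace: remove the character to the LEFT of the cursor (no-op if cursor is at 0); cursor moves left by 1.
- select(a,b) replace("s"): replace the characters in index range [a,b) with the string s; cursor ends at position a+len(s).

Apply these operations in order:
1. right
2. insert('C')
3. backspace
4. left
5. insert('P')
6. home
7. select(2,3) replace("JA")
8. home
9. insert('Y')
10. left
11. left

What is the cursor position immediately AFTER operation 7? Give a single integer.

Answer: 4

Derivation:
After op 1 (right): buf='RNIFF' cursor=1
After op 2 (insert('C')): buf='RCNIFF' cursor=2
After op 3 (backspace): buf='RNIFF' cursor=1
After op 4 (left): buf='RNIFF' cursor=0
After op 5 (insert('P')): buf='PRNIFF' cursor=1
After op 6 (home): buf='PRNIFF' cursor=0
After op 7 (select(2,3) replace("JA")): buf='PRJAIFF' cursor=4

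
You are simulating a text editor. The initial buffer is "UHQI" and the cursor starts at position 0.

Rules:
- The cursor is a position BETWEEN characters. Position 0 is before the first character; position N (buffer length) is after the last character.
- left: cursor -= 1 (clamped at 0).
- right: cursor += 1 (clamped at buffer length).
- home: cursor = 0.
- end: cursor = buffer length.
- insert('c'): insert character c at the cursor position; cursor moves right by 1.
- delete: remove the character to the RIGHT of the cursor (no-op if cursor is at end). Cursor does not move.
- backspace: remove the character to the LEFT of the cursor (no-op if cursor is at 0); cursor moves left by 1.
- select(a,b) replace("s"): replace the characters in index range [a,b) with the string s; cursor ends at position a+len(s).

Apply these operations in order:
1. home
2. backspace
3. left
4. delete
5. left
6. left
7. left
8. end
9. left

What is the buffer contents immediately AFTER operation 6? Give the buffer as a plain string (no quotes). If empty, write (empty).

After op 1 (home): buf='UHQI' cursor=0
After op 2 (backspace): buf='UHQI' cursor=0
After op 3 (left): buf='UHQI' cursor=0
After op 4 (delete): buf='HQI' cursor=0
After op 5 (left): buf='HQI' cursor=0
After op 6 (left): buf='HQI' cursor=0

Answer: HQI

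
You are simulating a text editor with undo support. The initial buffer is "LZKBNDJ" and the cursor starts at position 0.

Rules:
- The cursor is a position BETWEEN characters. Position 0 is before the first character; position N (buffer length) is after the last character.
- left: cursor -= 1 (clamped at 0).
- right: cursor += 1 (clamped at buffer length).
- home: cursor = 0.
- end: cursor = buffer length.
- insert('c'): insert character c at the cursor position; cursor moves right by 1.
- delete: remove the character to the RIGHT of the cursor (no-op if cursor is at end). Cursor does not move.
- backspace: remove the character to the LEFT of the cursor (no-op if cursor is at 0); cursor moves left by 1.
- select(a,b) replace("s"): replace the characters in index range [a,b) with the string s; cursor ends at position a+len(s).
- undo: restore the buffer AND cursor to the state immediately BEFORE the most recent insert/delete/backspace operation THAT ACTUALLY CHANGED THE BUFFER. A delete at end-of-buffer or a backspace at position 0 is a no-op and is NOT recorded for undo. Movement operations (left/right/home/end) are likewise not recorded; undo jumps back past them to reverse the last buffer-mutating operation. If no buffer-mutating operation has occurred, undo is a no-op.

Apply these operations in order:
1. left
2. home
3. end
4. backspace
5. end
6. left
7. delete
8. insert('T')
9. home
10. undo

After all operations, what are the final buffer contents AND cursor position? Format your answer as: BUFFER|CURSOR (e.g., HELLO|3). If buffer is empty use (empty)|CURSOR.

Answer: LZKBN|5

Derivation:
After op 1 (left): buf='LZKBNDJ' cursor=0
After op 2 (home): buf='LZKBNDJ' cursor=0
After op 3 (end): buf='LZKBNDJ' cursor=7
After op 4 (backspace): buf='LZKBND' cursor=6
After op 5 (end): buf='LZKBND' cursor=6
After op 6 (left): buf='LZKBND' cursor=5
After op 7 (delete): buf='LZKBN' cursor=5
After op 8 (insert('T')): buf='LZKBNT' cursor=6
After op 9 (home): buf='LZKBNT' cursor=0
After op 10 (undo): buf='LZKBN' cursor=5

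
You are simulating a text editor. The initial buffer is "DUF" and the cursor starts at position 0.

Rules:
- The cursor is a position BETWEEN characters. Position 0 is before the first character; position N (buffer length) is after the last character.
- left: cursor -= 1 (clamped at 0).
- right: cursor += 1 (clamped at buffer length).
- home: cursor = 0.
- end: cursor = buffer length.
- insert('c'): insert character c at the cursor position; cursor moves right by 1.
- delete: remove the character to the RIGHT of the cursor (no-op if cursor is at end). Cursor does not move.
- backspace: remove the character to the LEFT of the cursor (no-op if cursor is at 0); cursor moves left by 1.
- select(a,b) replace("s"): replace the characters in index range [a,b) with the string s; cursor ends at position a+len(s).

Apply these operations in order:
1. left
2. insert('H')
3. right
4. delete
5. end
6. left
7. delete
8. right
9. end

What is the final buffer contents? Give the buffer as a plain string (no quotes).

After op 1 (left): buf='DUF' cursor=0
After op 2 (insert('H')): buf='HDUF' cursor=1
After op 3 (right): buf='HDUF' cursor=2
After op 4 (delete): buf='HDF' cursor=2
After op 5 (end): buf='HDF' cursor=3
After op 6 (left): buf='HDF' cursor=2
After op 7 (delete): buf='HD' cursor=2
After op 8 (right): buf='HD' cursor=2
After op 9 (end): buf='HD' cursor=2

Answer: HD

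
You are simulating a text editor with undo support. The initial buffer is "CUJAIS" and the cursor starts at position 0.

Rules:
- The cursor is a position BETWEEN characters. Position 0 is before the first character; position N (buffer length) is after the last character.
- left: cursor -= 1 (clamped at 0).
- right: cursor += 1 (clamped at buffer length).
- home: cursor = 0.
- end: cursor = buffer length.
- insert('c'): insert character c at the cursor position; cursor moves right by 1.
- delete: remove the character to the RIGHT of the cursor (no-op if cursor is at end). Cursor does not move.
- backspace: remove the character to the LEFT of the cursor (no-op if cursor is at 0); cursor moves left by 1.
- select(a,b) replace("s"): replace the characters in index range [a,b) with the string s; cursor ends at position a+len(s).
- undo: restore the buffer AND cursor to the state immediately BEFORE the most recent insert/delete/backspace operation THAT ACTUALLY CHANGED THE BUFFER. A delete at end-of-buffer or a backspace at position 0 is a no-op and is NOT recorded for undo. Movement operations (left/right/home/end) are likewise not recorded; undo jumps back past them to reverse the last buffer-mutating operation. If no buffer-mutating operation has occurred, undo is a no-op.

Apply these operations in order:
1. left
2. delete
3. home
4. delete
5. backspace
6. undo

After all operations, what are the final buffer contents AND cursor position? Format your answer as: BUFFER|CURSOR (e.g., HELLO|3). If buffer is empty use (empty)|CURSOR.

After op 1 (left): buf='CUJAIS' cursor=0
After op 2 (delete): buf='UJAIS' cursor=0
After op 3 (home): buf='UJAIS' cursor=0
After op 4 (delete): buf='JAIS' cursor=0
After op 5 (backspace): buf='JAIS' cursor=0
After op 6 (undo): buf='UJAIS' cursor=0

Answer: UJAIS|0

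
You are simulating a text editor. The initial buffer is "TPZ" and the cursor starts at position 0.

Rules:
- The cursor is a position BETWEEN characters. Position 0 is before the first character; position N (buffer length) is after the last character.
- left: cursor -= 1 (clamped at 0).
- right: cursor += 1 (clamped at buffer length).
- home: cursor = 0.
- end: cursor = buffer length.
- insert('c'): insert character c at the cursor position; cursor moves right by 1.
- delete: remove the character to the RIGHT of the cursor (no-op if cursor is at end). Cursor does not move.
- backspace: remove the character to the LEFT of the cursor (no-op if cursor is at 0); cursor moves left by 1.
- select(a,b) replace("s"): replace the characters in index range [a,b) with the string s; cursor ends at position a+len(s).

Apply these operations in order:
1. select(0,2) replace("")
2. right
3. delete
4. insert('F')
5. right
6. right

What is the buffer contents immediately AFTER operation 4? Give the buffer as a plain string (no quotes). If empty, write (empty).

Answer: ZF

Derivation:
After op 1 (select(0,2) replace("")): buf='Z' cursor=0
After op 2 (right): buf='Z' cursor=1
After op 3 (delete): buf='Z' cursor=1
After op 4 (insert('F')): buf='ZF' cursor=2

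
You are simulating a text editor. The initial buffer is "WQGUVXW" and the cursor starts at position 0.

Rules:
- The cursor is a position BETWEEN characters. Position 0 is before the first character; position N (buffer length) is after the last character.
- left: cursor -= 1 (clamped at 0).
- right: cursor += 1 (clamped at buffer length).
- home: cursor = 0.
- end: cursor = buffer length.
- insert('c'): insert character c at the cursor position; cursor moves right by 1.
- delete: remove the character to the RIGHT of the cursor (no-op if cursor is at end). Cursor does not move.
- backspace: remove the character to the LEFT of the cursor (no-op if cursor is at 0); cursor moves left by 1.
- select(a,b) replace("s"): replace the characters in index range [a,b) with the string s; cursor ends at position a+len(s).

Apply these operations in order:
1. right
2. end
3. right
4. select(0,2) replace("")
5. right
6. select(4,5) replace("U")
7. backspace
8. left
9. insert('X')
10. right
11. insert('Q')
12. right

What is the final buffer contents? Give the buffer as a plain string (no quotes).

Answer: GUVXXQ

Derivation:
After op 1 (right): buf='WQGUVXW' cursor=1
After op 2 (end): buf='WQGUVXW' cursor=7
After op 3 (right): buf='WQGUVXW' cursor=7
After op 4 (select(0,2) replace("")): buf='GUVXW' cursor=0
After op 5 (right): buf='GUVXW' cursor=1
After op 6 (select(4,5) replace("U")): buf='GUVXU' cursor=5
After op 7 (backspace): buf='GUVX' cursor=4
After op 8 (left): buf='GUVX' cursor=3
After op 9 (insert('X')): buf='GUVXX' cursor=4
After op 10 (right): buf='GUVXX' cursor=5
After op 11 (insert('Q')): buf='GUVXXQ' cursor=6
After op 12 (right): buf='GUVXXQ' cursor=6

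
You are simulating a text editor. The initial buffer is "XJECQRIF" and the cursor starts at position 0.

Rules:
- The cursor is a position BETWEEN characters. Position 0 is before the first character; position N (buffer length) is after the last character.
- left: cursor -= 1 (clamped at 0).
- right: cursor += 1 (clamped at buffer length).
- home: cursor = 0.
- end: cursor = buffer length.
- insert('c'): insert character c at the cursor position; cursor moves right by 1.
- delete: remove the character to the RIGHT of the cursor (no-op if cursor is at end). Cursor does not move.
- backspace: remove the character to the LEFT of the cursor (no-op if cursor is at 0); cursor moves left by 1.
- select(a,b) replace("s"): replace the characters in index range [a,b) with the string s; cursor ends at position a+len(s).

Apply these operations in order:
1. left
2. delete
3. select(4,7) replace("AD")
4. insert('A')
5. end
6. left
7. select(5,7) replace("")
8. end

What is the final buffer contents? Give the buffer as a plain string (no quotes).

Answer: JECQA

Derivation:
After op 1 (left): buf='XJECQRIF' cursor=0
After op 2 (delete): buf='JECQRIF' cursor=0
After op 3 (select(4,7) replace("AD")): buf='JECQAD' cursor=6
After op 4 (insert('A')): buf='JECQADA' cursor=7
After op 5 (end): buf='JECQADA' cursor=7
After op 6 (left): buf='JECQADA' cursor=6
After op 7 (select(5,7) replace("")): buf='JECQA' cursor=5
After op 8 (end): buf='JECQA' cursor=5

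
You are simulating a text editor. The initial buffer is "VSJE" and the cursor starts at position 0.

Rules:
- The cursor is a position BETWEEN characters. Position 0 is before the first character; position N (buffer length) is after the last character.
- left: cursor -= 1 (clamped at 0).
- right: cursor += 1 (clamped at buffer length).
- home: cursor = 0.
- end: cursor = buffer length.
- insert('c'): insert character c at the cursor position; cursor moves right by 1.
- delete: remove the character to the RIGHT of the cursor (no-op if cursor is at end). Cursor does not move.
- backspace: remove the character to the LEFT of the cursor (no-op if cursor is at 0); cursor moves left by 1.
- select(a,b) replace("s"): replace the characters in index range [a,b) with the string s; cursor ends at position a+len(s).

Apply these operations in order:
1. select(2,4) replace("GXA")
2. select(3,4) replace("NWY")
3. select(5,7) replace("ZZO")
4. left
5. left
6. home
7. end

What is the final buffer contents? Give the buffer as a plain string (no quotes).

After op 1 (select(2,4) replace("GXA")): buf='VSGXA' cursor=5
After op 2 (select(3,4) replace("NWY")): buf='VSGNWYA' cursor=6
After op 3 (select(5,7) replace("ZZO")): buf='VSGNWZZO' cursor=8
After op 4 (left): buf='VSGNWZZO' cursor=7
After op 5 (left): buf='VSGNWZZO' cursor=6
After op 6 (home): buf='VSGNWZZO' cursor=0
After op 7 (end): buf='VSGNWZZO' cursor=8

Answer: VSGNWZZO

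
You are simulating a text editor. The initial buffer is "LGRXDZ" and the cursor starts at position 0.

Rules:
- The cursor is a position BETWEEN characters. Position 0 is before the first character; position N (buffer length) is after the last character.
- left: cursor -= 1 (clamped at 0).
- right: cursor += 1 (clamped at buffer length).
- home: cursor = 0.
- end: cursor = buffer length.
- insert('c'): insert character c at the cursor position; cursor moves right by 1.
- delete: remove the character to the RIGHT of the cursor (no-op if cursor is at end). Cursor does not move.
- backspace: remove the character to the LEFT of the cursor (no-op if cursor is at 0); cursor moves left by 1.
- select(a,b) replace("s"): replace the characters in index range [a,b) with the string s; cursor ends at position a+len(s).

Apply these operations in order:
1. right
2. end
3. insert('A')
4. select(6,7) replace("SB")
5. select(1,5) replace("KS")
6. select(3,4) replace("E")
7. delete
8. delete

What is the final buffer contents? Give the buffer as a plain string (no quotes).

After op 1 (right): buf='LGRXDZ' cursor=1
After op 2 (end): buf='LGRXDZ' cursor=6
After op 3 (insert('A')): buf='LGRXDZA' cursor=7
After op 4 (select(6,7) replace("SB")): buf='LGRXDZSB' cursor=8
After op 5 (select(1,5) replace("KS")): buf='LKSZSB' cursor=3
After op 6 (select(3,4) replace("E")): buf='LKSESB' cursor=4
After op 7 (delete): buf='LKSEB' cursor=4
After op 8 (delete): buf='LKSE' cursor=4

Answer: LKSE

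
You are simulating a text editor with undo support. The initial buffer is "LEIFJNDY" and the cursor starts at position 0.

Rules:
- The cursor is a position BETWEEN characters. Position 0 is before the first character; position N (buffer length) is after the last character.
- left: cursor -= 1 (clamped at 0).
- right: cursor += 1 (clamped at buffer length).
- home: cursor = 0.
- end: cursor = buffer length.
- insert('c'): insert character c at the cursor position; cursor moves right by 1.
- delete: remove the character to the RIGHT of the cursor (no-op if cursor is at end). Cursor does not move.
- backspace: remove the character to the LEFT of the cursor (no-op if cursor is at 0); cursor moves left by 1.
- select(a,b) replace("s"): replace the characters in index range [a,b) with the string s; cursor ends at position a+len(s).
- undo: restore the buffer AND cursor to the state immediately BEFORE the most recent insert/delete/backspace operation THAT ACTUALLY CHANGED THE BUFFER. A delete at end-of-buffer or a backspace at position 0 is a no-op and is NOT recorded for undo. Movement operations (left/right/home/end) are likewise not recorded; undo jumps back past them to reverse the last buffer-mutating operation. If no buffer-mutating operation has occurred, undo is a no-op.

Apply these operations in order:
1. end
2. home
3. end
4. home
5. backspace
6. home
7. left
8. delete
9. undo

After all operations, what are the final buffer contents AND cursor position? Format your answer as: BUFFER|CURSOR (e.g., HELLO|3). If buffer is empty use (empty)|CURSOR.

Answer: LEIFJNDY|0

Derivation:
After op 1 (end): buf='LEIFJNDY' cursor=8
After op 2 (home): buf='LEIFJNDY' cursor=0
After op 3 (end): buf='LEIFJNDY' cursor=8
After op 4 (home): buf='LEIFJNDY' cursor=0
After op 5 (backspace): buf='LEIFJNDY' cursor=0
After op 6 (home): buf='LEIFJNDY' cursor=0
After op 7 (left): buf='LEIFJNDY' cursor=0
After op 8 (delete): buf='EIFJNDY' cursor=0
After op 9 (undo): buf='LEIFJNDY' cursor=0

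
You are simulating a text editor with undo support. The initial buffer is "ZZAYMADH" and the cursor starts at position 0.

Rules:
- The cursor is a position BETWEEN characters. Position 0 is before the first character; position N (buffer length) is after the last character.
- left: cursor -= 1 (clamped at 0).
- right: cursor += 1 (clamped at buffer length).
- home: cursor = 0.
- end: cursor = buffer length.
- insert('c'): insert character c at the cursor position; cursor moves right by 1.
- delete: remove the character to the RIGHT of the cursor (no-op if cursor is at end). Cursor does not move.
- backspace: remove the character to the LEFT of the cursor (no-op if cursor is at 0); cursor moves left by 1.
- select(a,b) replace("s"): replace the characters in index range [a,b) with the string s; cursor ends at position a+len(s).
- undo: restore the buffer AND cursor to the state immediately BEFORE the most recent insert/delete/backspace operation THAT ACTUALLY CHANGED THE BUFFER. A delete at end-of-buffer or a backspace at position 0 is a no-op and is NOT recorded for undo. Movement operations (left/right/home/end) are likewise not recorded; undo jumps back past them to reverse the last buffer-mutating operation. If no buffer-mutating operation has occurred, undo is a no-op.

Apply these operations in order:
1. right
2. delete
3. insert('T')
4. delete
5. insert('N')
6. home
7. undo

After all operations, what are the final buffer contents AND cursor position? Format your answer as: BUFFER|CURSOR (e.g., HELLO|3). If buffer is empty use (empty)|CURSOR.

Answer: ZTYMADH|2

Derivation:
After op 1 (right): buf='ZZAYMADH' cursor=1
After op 2 (delete): buf='ZAYMADH' cursor=1
After op 3 (insert('T')): buf='ZTAYMADH' cursor=2
After op 4 (delete): buf='ZTYMADH' cursor=2
After op 5 (insert('N')): buf='ZTNYMADH' cursor=3
After op 6 (home): buf='ZTNYMADH' cursor=0
After op 7 (undo): buf='ZTYMADH' cursor=2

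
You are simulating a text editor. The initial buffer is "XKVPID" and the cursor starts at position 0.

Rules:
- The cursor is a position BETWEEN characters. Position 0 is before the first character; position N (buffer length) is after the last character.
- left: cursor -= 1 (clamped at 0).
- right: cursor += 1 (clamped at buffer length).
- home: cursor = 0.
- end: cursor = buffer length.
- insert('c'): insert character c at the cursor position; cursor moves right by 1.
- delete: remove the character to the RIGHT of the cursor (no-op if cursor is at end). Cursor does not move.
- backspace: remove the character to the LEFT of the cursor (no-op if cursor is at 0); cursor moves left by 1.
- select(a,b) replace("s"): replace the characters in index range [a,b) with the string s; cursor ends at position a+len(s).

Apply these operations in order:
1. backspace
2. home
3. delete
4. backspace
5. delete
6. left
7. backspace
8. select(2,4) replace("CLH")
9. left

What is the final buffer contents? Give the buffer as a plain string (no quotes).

After op 1 (backspace): buf='XKVPID' cursor=0
After op 2 (home): buf='XKVPID' cursor=0
After op 3 (delete): buf='KVPID' cursor=0
After op 4 (backspace): buf='KVPID' cursor=0
After op 5 (delete): buf='VPID' cursor=0
After op 6 (left): buf='VPID' cursor=0
After op 7 (backspace): buf='VPID' cursor=0
After op 8 (select(2,4) replace("CLH")): buf='VPCLH' cursor=5
After op 9 (left): buf='VPCLH' cursor=4

Answer: VPCLH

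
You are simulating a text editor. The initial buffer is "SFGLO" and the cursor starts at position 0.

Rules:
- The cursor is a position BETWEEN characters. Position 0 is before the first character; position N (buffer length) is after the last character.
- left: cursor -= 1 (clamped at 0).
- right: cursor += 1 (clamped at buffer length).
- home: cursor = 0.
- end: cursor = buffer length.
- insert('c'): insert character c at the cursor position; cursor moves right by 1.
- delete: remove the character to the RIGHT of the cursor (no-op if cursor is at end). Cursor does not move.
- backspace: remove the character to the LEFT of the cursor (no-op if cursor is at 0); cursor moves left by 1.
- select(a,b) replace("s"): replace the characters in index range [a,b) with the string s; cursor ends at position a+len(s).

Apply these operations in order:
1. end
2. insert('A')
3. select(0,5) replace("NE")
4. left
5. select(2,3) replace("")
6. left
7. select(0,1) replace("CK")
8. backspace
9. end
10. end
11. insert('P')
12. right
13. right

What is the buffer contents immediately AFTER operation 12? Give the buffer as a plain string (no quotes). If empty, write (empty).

After op 1 (end): buf='SFGLO' cursor=5
After op 2 (insert('A')): buf='SFGLOA' cursor=6
After op 3 (select(0,5) replace("NE")): buf='NEA' cursor=2
After op 4 (left): buf='NEA' cursor=1
After op 5 (select(2,3) replace("")): buf='NE' cursor=2
After op 6 (left): buf='NE' cursor=1
After op 7 (select(0,1) replace("CK")): buf='CKE' cursor=2
After op 8 (backspace): buf='CE' cursor=1
After op 9 (end): buf='CE' cursor=2
After op 10 (end): buf='CE' cursor=2
After op 11 (insert('P')): buf='CEP' cursor=3
After op 12 (right): buf='CEP' cursor=3

Answer: CEP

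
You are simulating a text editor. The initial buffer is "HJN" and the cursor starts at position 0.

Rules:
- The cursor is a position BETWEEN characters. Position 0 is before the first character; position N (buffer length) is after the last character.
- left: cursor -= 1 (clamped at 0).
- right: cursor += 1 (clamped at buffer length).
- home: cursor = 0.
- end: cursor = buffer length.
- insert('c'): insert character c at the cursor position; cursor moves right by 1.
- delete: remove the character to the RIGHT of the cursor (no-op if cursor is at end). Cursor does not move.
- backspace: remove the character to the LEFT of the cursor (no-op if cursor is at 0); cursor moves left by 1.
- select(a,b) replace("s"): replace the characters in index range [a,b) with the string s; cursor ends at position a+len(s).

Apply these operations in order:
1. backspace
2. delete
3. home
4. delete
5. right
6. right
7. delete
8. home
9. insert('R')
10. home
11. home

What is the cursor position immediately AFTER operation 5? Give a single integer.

After op 1 (backspace): buf='HJN' cursor=0
After op 2 (delete): buf='JN' cursor=0
After op 3 (home): buf='JN' cursor=0
After op 4 (delete): buf='N' cursor=0
After op 5 (right): buf='N' cursor=1

Answer: 1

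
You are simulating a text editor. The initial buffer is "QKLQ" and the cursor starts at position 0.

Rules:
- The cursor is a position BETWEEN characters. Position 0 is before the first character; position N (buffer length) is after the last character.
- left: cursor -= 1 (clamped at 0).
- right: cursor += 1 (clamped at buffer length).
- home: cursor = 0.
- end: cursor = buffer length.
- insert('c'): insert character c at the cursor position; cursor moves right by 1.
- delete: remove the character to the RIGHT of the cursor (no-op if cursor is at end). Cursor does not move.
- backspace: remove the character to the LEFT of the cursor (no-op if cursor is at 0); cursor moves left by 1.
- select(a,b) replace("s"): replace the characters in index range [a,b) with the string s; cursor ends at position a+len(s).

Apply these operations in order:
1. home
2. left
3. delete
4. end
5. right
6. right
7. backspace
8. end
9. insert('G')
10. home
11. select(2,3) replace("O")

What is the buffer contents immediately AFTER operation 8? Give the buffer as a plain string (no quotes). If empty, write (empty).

After op 1 (home): buf='QKLQ' cursor=0
After op 2 (left): buf='QKLQ' cursor=0
After op 3 (delete): buf='KLQ' cursor=0
After op 4 (end): buf='KLQ' cursor=3
After op 5 (right): buf='KLQ' cursor=3
After op 6 (right): buf='KLQ' cursor=3
After op 7 (backspace): buf='KL' cursor=2
After op 8 (end): buf='KL' cursor=2

Answer: KL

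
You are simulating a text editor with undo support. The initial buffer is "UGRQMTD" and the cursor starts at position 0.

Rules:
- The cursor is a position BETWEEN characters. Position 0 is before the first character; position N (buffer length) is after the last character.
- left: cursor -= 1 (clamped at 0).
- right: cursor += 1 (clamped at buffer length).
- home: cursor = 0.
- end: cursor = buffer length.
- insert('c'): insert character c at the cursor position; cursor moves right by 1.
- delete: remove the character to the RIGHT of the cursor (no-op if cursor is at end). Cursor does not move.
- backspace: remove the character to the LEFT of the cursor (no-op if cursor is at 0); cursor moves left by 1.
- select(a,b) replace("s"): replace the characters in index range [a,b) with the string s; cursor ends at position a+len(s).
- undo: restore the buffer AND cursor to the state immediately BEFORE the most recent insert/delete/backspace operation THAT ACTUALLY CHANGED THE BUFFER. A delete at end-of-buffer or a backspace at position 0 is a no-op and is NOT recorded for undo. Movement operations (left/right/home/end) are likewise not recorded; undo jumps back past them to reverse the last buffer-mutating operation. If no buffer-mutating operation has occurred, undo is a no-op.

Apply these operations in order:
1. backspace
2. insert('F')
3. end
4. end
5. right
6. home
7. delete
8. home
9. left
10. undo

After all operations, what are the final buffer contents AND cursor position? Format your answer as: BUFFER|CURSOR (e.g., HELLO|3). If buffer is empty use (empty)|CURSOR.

Answer: FUGRQMTD|0

Derivation:
After op 1 (backspace): buf='UGRQMTD' cursor=0
After op 2 (insert('F')): buf='FUGRQMTD' cursor=1
After op 3 (end): buf='FUGRQMTD' cursor=8
After op 4 (end): buf='FUGRQMTD' cursor=8
After op 5 (right): buf='FUGRQMTD' cursor=8
After op 6 (home): buf='FUGRQMTD' cursor=0
After op 7 (delete): buf='UGRQMTD' cursor=0
After op 8 (home): buf='UGRQMTD' cursor=0
After op 9 (left): buf='UGRQMTD' cursor=0
After op 10 (undo): buf='FUGRQMTD' cursor=0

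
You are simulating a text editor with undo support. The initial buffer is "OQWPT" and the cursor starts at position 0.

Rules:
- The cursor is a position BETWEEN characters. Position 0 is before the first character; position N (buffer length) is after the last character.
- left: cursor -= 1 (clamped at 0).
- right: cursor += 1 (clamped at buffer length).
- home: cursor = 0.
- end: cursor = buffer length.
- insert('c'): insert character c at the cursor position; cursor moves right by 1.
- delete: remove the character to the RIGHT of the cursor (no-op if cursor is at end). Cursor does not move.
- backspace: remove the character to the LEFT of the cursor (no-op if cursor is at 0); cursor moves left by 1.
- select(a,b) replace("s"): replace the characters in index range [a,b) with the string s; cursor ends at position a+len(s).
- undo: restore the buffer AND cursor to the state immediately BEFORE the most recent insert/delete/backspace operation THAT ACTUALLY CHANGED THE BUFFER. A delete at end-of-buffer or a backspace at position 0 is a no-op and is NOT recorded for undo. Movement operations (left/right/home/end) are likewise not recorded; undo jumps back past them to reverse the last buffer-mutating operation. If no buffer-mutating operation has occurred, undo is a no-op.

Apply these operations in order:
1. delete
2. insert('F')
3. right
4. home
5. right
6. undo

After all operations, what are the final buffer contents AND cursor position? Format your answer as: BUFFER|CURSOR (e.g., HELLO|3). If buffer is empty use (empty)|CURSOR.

Answer: QWPT|0

Derivation:
After op 1 (delete): buf='QWPT' cursor=0
After op 2 (insert('F')): buf='FQWPT' cursor=1
After op 3 (right): buf='FQWPT' cursor=2
After op 4 (home): buf='FQWPT' cursor=0
After op 5 (right): buf='FQWPT' cursor=1
After op 6 (undo): buf='QWPT' cursor=0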